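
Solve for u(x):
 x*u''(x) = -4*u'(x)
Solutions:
 u(x) = C1 + C2/x^3


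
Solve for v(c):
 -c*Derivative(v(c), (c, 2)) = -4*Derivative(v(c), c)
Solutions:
 v(c) = C1 + C2*c^5


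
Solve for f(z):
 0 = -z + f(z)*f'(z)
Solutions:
 f(z) = -sqrt(C1 + z^2)
 f(z) = sqrt(C1 + z^2)


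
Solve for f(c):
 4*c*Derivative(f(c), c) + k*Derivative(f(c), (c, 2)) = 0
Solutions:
 f(c) = C1 + C2*sqrt(k)*erf(sqrt(2)*c*sqrt(1/k))


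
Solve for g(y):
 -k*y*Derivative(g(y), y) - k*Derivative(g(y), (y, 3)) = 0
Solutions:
 g(y) = C1 + Integral(C2*airyai(-y) + C3*airybi(-y), y)


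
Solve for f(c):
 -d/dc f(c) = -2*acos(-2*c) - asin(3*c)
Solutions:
 f(c) = C1 + 2*c*acos(-2*c) + c*asin(3*c) + sqrt(1 - 9*c^2)/3 + sqrt(1 - 4*c^2)


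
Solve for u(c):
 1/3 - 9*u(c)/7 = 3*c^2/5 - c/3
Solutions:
 u(c) = -7*c^2/15 + 7*c/27 + 7/27


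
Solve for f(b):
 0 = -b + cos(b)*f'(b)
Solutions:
 f(b) = C1 + Integral(b/cos(b), b)


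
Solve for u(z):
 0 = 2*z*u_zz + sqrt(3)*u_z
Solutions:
 u(z) = C1 + C2*z^(1 - sqrt(3)/2)


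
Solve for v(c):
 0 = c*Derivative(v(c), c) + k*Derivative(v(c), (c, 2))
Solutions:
 v(c) = C1 + C2*sqrt(k)*erf(sqrt(2)*c*sqrt(1/k)/2)


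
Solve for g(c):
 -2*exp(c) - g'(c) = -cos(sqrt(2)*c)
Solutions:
 g(c) = C1 - 2*exp(c) + sqrt(2)*sin(sqrt(2)*c)/2


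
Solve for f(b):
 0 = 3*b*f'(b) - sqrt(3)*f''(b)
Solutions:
 f(b) = C1 + C2*erfi(sqrt(2)*3^(1/4)*b/2)


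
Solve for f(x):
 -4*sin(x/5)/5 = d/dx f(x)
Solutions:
 f(x) = C1 + 4*cos(x/5)


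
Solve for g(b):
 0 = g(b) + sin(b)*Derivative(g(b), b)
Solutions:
 g(b) = C1*sqrt(cos(b) + 1)/sqrt(cos(b) - 1)


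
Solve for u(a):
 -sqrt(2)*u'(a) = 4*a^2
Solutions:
 u(a) = C1 - 2*sqrt(2)*a^3/3


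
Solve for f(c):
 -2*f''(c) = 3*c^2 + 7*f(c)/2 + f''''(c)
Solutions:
 f(c) = -6*c^2/7 + (C1*sin(2^(3/4)*7^(1/4)*c*cos(atan(sqrt(10)/2)/2)/2) + C2*cos(2^(3/4)*7^(1/4)*c*cos(atan(sqrt(10)/2)/2)/2))*exp(-2^(3/4)*7^(1/4)*c*sin(atan(sqrt(10)/2)/2)/2) + (C3*sin(2^(3/4)*7^(1/4)*c*cos(atan(sqrt(10)/2)/2)/2) + C4*cos(2^(3/4)*7^(1/4)*c*cos(atan(sqrt(10)/2)/2)/2))*exp(2^(3/4)*7^(1/4)*c*sin(atan(sqrt(10)/2)/2)/2) + 48/49


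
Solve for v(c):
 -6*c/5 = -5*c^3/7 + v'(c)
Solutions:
 v(c) = C1 + 5*c^4/28 - 3*c^2/5


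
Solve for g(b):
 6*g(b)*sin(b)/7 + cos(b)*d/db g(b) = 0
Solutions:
 g(b) = C1*cos(b)^(6/7)


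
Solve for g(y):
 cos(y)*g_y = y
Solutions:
 g(y) = C1 + Integral(y/cos(y), y)


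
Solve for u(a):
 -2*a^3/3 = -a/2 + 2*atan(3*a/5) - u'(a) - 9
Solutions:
 u(a) = C1 + a^4/6 - a^2/4 + 2*a*atan(3*a/5) - 9*a - 5*log(9*a^2 + 25)/3


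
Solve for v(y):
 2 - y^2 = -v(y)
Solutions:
 v(y) = y^2 - 2


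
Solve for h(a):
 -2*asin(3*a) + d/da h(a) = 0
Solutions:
 h(a) = C1 + 2*a*asin(3*a) + 2*sqrt(1 - 9*a^2)/3


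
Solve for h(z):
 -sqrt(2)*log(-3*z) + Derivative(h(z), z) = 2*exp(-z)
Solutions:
 h(z) = C1 + sqrt(2)*z*log(-z) + sqrt(2)*z*(-1 + log(3)) - 2*exp(-z)


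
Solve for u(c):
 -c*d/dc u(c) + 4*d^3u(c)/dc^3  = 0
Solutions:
 u(c) = C1 + Integral(C2*airyai(2^(1/3)*c/2) + C3*airybi(2^(1/3)*c/2), c)


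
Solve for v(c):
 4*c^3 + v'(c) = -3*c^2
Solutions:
 v(c) = C1 - c^4 - c^3


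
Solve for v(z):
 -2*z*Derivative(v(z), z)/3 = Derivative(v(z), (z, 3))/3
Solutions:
 v(z) = C1 + Integral(C2*airyai(-2^(1/3)*z) + C3*airybi(-2^(1/3)*z), z)


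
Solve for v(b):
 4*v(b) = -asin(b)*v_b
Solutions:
 v(b) = C1*exp(-4*Integral(1/asin(b), b))


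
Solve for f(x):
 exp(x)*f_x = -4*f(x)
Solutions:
 f(x) = C1*exp(4*exp(-x))


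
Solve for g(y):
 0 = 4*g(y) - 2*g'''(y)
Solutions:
 g(y) = C3*exp(2^(1/3)*y) + (C1*sin(2^(1/3)*sqrt(3)*y/2) + C2*cos(2^(1/3)*sqrt(3)*y/2))*exp(-2^(1/3)*y/2)


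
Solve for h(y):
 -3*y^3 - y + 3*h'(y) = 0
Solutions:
 h(y) = C1 + y^4/4 + y^2/6


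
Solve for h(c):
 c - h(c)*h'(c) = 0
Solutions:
 h(c) = -sqrt(C1 + c^2)
 h(c) = sqrt(C1 + c^2)


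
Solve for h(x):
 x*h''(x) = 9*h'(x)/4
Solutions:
 h(x) = C1 + C2*x^(13/4)


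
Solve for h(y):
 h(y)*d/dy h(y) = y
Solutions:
 h(y) = -sqrt(C1 + y^2)
 h(y) = sqrt(C1 + y^2)


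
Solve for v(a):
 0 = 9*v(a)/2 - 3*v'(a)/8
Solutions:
 v(a) = C1*exp(12*a)


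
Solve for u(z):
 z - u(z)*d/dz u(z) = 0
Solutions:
 u(z) = -sqrt(C1 + z^2)
 u(z) = sqrt(C1 + z^2)


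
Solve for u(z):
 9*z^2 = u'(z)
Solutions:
 u(z) = C1 + 3*z^3


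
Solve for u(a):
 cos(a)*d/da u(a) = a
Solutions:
 u(a) = C1 + Integral(a/cos(a), a)


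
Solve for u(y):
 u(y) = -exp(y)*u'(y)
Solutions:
 u(y) = C1*exp(exp(-y))


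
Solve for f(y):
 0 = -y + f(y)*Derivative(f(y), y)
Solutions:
 f(y) = -sqrt(C1 + y^2)
 f(y) = sqrt(C1 + y^2)


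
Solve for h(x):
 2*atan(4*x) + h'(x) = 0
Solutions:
 h(x) = C1 - 2*x*atan(4*x) + log(16*x^2 + 1)/4


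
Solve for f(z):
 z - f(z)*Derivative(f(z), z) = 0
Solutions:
 f(z) = -sqrt(C1 + z^2)
 f(z) = sqrt(C1 + z^2)


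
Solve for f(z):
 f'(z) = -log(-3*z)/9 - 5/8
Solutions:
 f(z) = C1 - z*log(-z)/9 + z*(-37 - 8*log(3))/72


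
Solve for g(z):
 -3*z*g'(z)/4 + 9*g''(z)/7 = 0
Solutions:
 g(z) = C1 + C2*erfi(sqrt(42)*z/12)


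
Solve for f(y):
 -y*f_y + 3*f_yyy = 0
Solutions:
 f(y) = C1 + Integral(C2*airyai(3^(2/3)*y/3) + C3*airybi(3^(2/3)*y/3), y)


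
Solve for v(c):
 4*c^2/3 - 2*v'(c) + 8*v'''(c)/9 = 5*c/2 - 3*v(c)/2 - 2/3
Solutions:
 v(c) = C1*exp(6^(1/3)*c*(2*6^(1/3)/(sqrt(33) + 9)^(1/3) + (sqrt(33) + 9)^(1/3))/8)*sin(2^(1/3)*3^(1/6)*c*(-3^(2/3)*(sqrt(33) + 9)^(1/3) + 6*2^(1/3)/(sqrt(33) + 9)^(1/3))/8) + C2*exp(6^(1/3)*c*(2*6^(1/3)/(sqrt(33) + 9)^(1/3) + (sqrt(33) + 9)^(1/3))/8)*cos(2^(1/3)*3^(1/6)*c*(-3^(2/3)*(sqrt(33) + 9)^(1/3) + 6*2^(1/3)/(sqrt(33) + 9)^(1/3))/8) + C3*exp(-6^(1/3)*c*(2*6^(1/3)/(sqrt(33) + 9)^(1/3) + (sqrt(33) + 9)^(1/3))/4) - 8*c^2/9 - 19*c/27 - 112/81


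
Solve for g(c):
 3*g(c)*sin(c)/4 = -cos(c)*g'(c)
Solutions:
 g(c) = C1*cos(c)^(3/4)


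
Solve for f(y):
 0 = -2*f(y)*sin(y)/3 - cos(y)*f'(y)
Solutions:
 f(y) = C1*cos(y)^(2/3)


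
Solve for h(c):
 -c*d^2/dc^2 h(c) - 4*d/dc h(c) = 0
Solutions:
 h(c) = C1 + C2/c^3


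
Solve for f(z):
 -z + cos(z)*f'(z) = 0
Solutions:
 f(z) = C1 + Integral(z/cos(z), z)


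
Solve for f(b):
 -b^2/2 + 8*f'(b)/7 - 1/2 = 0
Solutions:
 f(b) = C1 + 7*b^3/48 + 7*b/16


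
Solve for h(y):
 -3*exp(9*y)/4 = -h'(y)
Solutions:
 h(y) = C1 + exp(9*y)/12


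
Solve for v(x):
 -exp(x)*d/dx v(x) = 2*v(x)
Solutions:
 v(x) = C1*exp(2*exp(-x))


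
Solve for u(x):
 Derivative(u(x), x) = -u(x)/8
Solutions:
 u(x) = C1*exp(-x/8)


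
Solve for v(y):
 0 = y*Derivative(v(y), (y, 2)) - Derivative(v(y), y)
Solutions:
 v(y) = C1 + C2*y^2


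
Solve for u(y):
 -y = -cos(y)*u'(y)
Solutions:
 u(y) = C1 + Integral(y/cos(y), y)


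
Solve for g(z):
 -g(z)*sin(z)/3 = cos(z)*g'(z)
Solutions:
 g(z) = C1*cos(z)^(1/3)


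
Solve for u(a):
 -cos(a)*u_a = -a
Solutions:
 u(a) = C1 + Integral(a/cos(a), a)


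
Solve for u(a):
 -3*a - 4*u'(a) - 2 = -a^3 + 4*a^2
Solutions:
 u(a) = C1 + a^4/16 - a^3/3 - 3*a^2/8 - a/2


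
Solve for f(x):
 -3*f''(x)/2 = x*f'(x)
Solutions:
 f(x) = C1 + C2*erf(sqrt(3)*x/3)


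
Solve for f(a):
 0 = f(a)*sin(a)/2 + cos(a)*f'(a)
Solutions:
 f(a) = C1*sqrt(cos(a))


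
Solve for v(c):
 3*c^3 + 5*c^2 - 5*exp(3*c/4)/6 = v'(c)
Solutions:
 v(c) = C1 + 3*c^4/4 + 5*c^3/3 - 10*exp(3*c/4)/9


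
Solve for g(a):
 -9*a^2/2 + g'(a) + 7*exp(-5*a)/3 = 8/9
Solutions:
 g(a) = C1 + 3*a^3/2 + 8*a/9 + 7*exp(-5*a)/15


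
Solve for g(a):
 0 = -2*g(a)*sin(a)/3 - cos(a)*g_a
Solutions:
 g(a) = C1*cos(a)^(2/3)


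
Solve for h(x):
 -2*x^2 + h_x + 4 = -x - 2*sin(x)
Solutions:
 h(x) = C1 + 2*x^3/3 - x^2/2 - 4*x + 2*cos(x)


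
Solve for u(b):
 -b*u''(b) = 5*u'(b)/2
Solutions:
 u(b) = C1 + C2/b^(3/2)


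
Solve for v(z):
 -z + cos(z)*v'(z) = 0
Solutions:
 v(z) = C1 + Integral(z/cos(z), z)


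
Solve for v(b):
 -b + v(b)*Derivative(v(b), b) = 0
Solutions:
 v(b) = -sqrt(C1 + b^2)
 v(b) = sqrt(C1 + b^2)


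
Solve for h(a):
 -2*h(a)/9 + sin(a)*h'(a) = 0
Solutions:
 h(a) = C1*(cos(a) - 1)^(1/9)/(cos(a) + 1)^(1/9)


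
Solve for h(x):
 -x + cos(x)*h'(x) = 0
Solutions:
 h(x) = C1 + Integral(x/cos(x), x)


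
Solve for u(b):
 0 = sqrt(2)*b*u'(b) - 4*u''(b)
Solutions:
 u(b) = C1 + C2*erfi(2^(3/4)*b/4)


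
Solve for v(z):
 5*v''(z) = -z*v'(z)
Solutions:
 v(z) = C1 + C2*erf(sqrt(10)*z/10)


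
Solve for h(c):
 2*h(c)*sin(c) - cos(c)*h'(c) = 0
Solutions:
 h(c) = C1/cos(c)^2


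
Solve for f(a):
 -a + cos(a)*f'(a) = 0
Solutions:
 f(a) = C1 + Integral(a/cos(a), a)


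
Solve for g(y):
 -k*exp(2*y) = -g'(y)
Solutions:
 g(y) = C1 + k*exp(2*y)/2


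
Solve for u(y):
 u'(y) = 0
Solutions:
 u(y) = C1


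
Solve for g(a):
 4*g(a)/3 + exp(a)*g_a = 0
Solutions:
 g(a) = C1*exp(4*exp(-a)/3)


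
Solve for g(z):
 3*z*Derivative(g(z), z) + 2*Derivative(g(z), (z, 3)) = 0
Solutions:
 g(z) = C1 + Integral(C2*airyai(-2^(2/3)*3^(1/3)*z/2) + C3*airybi(-2^(2/3)*3^(1/3)*z/2), z)


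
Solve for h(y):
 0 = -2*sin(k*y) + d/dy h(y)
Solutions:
 h(y) = C1 - 2*cos(k*y)/k


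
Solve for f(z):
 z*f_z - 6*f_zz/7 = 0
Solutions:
 f(z) = C1 + C2*erfi(sqrt(21)*z/6)


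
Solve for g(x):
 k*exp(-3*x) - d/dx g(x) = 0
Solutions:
 g(x) = C1 - k*exp(-3*x)/3


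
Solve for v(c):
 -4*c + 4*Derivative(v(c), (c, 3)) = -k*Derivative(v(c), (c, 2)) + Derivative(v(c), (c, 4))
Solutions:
 v(c) = C1 + C2*c + C3*exp(c*(2 - sqrt(k + 4))) + C4*exp(c*(sqrt(k + 4) + 2)) + 2*c^3/(3*k) - 8*c^2/k^2


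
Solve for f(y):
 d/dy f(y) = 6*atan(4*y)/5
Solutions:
 f(y) = C1 + 6*y*atan(4*y)/5 - 3*log(16*y^2 + 1)/20


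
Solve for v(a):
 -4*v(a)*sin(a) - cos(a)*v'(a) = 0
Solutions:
 v(a) = C1*cos(a)^4


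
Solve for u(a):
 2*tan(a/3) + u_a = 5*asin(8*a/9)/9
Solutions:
 u(a) = C1 + 5*a*asin(8*a/9)/9 + 5*sqrt(81 - 64*a^2)/72 + 6*log(cos(a/3))


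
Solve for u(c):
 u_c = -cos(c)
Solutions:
 u(c) = C1 - sin(c)


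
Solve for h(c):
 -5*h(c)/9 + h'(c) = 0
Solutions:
 h(c) = C1*exp(5*c/9)


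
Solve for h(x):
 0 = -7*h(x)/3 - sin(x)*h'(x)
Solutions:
 h(x) = C1*(cos(x) + 1)^(7/6)/(cos(x) - 1)^(7/6)


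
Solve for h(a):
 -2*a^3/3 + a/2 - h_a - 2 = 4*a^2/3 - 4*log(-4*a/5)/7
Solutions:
 h(a) = C1 - a^4/6 - 4*a^3/9 + a^2/4 + 4*a*log(-a)/7 + 2*a*(-9 - 2*log(5) + 4*log(2))/7


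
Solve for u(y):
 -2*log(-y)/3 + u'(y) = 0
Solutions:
 u(y) = C1 + 2*y*log(-y)/3 - 2*y/3


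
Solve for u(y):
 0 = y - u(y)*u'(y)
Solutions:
 u(y) = -sqrt(C1 + y^2)
 u(y) = sqrt(C1 + y^2)


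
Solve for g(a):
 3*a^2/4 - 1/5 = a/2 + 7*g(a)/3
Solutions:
 g(a) = 9*a^2/28 - 3*a/14 - 3/35


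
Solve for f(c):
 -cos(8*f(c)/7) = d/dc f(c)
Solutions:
 c - 7*log(sin(8*f(c)/7) - 1)/16 + 7*log(sin(8*f(c)/7) + 1)/16 = C1


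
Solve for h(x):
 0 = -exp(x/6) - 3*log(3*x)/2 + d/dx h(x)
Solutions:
 h(x) = C1 + 3*x*log(x)/2 + 3*x*(-1 + log(3))/2 + 6*exp(x/6)


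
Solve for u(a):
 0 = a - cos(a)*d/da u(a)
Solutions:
 u(a) = C1 + Integral(a/cos(a), a)


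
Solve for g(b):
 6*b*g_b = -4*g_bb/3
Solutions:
 g(b) = C1 + C2*erf(3*b/2)


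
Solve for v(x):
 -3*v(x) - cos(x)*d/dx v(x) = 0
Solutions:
 v(x) = C1*(sin(x) - 1)^(3/2)/(sin(x) + 1)^(3/2)


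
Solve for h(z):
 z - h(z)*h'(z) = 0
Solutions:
 h(z) = -sqrt(C1 + z^2)
 h(z) = sqrt(C1 + z^2)


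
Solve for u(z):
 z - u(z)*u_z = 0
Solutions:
 u(z) = -sqrt(C1 + z^2)
 u(z) = sqrt(C1 + z^2)


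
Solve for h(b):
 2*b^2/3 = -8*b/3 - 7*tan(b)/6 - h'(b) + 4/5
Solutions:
 h(b) = C1 - 2*b^3/9 - 4*b^2/3 + 4*b/5 + 7*log(cos(b))/6


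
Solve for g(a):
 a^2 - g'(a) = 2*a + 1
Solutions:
 g(a) = C1 + a^3/3 - a^2 - a


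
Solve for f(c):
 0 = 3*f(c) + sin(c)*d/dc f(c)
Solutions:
 f(c) = C1*(cos(c) + 1)^(3/2)/(cos(c) - 1)^(3/2)


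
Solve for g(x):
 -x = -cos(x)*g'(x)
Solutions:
 g(x) = C1 + Integral(x/cos(x), x)


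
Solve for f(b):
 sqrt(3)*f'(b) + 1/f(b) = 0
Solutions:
 f(b) = -sqrt(C1 - 6*sqrt(3)*b)/3
 f(b) = sqrt(C1 - 6*sqrt(3)*b)/3


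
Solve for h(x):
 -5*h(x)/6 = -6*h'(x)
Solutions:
 h(x) = C1*exp(5*x/36)


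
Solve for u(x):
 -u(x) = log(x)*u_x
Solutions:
 u(x) = C1*exp(-li(x))


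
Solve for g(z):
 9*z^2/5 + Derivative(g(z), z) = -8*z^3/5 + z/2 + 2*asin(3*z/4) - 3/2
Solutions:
 g(z) = C1 - 2*z^4/5 - 3*z^3/5 + z^2/4 + 2*z*asin(3*z/4) - 3*z/2 + 2*sqrt(16 - 9*z^2)/3


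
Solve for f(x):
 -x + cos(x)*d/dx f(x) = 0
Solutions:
 f(x) = C1 + Integral(x/cos(x), x)


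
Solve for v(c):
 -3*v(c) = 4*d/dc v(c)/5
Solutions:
 v(c) = C1*exp(-15*c/4)


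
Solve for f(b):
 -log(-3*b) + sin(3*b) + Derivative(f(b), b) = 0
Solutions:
 f(b) = C1 + b*log(-b) - b + b*log(3) + cos(3*b)/3


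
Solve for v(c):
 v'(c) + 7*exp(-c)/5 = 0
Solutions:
 v(c) = C1 + 7*exp(-c)/5


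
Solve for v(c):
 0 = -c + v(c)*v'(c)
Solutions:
 v(c) = -sqrt(C1 + c^2)
 v(c) = sqrt(C1 + c^2)


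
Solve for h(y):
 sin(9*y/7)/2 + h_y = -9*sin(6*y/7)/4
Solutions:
 h(y) = C1 + 21*cos(6*y/7)/8 + 7*cos(9*y/7)/18


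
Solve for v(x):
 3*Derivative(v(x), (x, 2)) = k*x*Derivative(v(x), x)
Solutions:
 v(x) = Piecewise((-sqrt(6)*sqrt(pi)*C1*erf(sqrt(6)*x*sqrt(-k)/6)/(2*sqrt(-k)) - C2, (k > 0) | (k < 0)), (-C1*x - C2, True))


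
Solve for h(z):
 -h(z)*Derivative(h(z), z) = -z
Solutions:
 h(z) = -sqrt(C1 + z^2)
 h(z) = sqrt(C1 + z^2)


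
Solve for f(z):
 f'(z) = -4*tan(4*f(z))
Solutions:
 f(z) = -asin(C1*exp(-16*z))/4 + pi/4
 f(z) = asin(C1*exp(-16*z))/4


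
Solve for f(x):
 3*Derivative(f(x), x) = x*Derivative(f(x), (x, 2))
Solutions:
 f(x) = C1 + C2*x^4


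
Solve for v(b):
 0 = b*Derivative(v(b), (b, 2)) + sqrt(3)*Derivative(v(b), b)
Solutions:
 v(b) = C1 + C2*b^(1 - sqrt(3))


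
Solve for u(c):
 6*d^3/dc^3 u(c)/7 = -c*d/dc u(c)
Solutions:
 u(c) = C1 + Integral(C2*airyai(-6^(2/3)*7^(1/3)*c/6) + C3*airybi(-6^(2/3)*7^(1/3)*c/6), c)


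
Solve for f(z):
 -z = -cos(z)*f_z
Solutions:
 f(z) = C1 + Integral(z/cos(z), z)


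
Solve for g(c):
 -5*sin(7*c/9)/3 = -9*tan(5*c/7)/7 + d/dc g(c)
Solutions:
 g(c) = C1 - 9*log(cos(5*c/7))/5 + 15*cos(7*c/9)/7


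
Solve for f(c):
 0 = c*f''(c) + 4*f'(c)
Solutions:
 f(c) = C1 + C2/c^3


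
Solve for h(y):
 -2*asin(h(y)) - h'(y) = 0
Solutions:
 Integral(1/asin(_y), (_y, h(y))) = C1 - 2*y


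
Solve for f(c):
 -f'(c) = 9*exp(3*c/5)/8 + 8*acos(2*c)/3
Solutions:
 f(c) = C1 - 8*c*acos(2*c)/3 + 4*sqrt(1 - 4*c^2)/3 - 15*exp(3*c/5)/8


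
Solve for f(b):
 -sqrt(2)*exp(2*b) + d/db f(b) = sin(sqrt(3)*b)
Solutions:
 f(b) = C1 + sqrt(2)*exp(2*b)/2 - sqrt(3)*cos(sqrt(3)*b)/3


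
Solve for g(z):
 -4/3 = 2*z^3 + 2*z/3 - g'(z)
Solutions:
 g(z) = C1 + z^4/2 + z^2/3 + 4*z/3


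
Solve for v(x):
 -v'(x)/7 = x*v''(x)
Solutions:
 v(x) = C1 + C2*x^(6/7)


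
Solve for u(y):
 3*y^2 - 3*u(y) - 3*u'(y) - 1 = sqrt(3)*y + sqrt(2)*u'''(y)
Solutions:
 u(y) = C1*exp(y*(-2*2^(1/6)/(3*sqrt(2) + 2*sqrt(sqrt(2) + 9/2))^(1/3) + 2^(1/3)*(3*sqrt(2) + 2*sqrt(sqrt(2) + 9/2))^(1/3))/4)*sin(sqrt(3)*y*(18*2^(1/6)/(81*sqrt(2) + 2*sqrt(729*sqrt(2) + 6561/2))^(1/3) + 2^(1/3)*(81*sqrt(2) + 2*sqrt(729*sqrt(2) + 6561/2))^(1/3))/12) + C2*exp(y*(-2*2^(1/6)/(3*sqrt(2) + 2*sqrt(sqrt(2) + 9/2))^(1/3) + 2^(1/3)*(3*sqrt(2) + 2*sqrt(sqrt(2) + 9/2))^(1/3))/4)*cos(sqrt(3)*y*(18*2^(1/6)/(81*sqrt(2) + 2*sqrt(729*sqrt(2) + 6561/2))^(1/3) + 2^(1/3)*(81*sqrt(2) + 2*sqrt(729*sqrt(2) + 6561/2))^(1/3))/12) + C3*exp(y*(-2^(1/3)*(3*sqrt(2) + 2*sqrt(sqrt(2) + 9/2))^(1/3)/2 + 2^(1/6)/(3*sqrt(2) + 2*sqrt(sqrt(2) + 9/2))^(1/3))) + y^2 - 2*y - sqrt(3)*y/3 + sqrt(3)/3 + 5/3


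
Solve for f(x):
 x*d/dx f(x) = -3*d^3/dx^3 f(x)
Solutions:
 f(x) = C1 + Integral(C2*airyai(-3^(2/3)*x/3) + C3*airybi(-3^(2/3)*x/3), x)


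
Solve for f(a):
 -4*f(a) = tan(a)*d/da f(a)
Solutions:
 f(a) = C1/sin(a)^4


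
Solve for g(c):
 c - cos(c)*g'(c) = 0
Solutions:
 g(c) = C1 + Integral(c/cos(c), c)


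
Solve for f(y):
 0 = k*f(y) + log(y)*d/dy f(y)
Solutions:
 f(y) = C1*exp(-k*li(y))


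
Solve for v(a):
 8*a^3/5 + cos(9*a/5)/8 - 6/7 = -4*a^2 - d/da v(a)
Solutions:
 v(a) = C1 - 2*a^4/5 - 4*a^3/3 + 6*a/7 - 5*sin(9*a/5)/72


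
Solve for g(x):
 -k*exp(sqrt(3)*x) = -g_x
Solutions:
 g(x) = C1 + sqrt(3)*k*exp(sqrt(3)*x)/3


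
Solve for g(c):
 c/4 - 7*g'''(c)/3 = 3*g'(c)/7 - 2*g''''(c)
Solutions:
 g(c) = C1 + C2*exp(c*(-7^(2/3)*(108*sqrt(3441) + 6775)^(1/3) - 343*7^(1/3)/(108*sqrt(3441) + 6775)^(1/3) + 98)/252)*sin(sqrt(3)*7^(1/3)*c*(-7^(1/3)*(108*sqrt(3441) + 6775)^(1/3) + 343/(108*sqrt(3441) + 6775)^(1/3))/252) + C3*exp(c*(-7^(2/3)*(108*sqrt(3441) + 6775)^(1/3) - 343*7^(1/3)/(108*sqrt(3441) + 6775)^(1/3) + 98)/252)*cos(sqrt(3)*7^(1/3)*c*(-7^(1/3)*(108*sqrt(3441) + 6775)^(1/3) + 343/(108*sqrt(3441) + 6775)^(1/3))/252) + C4*exp(c*(343*7^(1/3)/(108*sqrt(3441) + 6775)^(1/3) + 49 + 7^(2/3)*(108*sqrt(3441) + 6775)^(1/3))/126) + 7*c^2/24


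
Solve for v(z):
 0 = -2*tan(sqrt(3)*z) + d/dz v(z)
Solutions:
 v(z) = C1 - 2*sqrt(3)*log(cos(sqrt(3)*z))/3


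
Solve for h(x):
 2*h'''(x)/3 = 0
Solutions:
 h(x) = C1 + C2*x + C3*x^2


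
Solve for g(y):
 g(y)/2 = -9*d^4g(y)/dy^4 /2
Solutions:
 g(y) = (C1*sin(sqrt(6)*y/6) + C2*cos(sqrt(6)*y/6))*exp(-sqrt(6)*y/6) + (C3*sin(sqrt(6)*y/6) + C4*cos(sqrt(6)*y/6))*exp(sqrt(6)*y/6)


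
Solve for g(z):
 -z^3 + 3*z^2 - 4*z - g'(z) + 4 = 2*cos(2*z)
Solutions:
 g(z) = C1 - z^4/4 + z^3 - 2*z^2 + 4*z - sin(2*z)


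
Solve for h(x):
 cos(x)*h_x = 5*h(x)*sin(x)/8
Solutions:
 h(x) = C1/cos(x)^(5/8)


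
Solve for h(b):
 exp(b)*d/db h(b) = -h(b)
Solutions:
 h(b) = C1*exp(exp(-b))


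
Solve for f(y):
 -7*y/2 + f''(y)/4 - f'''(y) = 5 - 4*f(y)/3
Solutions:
 f(y) = C1*exp(y*(-(48*sqrt(577) + 1153)^(1/3) - 1/(48*sqrt(577) + 1153)^(1/3) + 2)/24)*sin(sqrt(3)*y*(-(48*sqrt(577) + 1153)^(1/3) + (48*sqrt(577) + 1153)^(-1/3))/24) + C2*exp(y*(-(48*sqrt(577) + 1153)^(1/3) - 1/(48*sqrt(577) + 1153)^(1/3) + 2)/24)*cos(sqrt(3)*y*(-(48*sqrt(577) + 1153)^(1/3) + (48*sqrt(577) + 1153)^(-1/3))/24) + C3*exp(y*((48*sqrt(577) + 1153)^(-1/3) + 1 + (48*sqrt(577) + 1153)^(1/3))/12) + 21*y/8 + 15/4


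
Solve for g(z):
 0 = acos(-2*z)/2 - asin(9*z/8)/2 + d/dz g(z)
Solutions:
 g(z) = C1 - z*acos(-2*z)/2 + z*asin(9*z/8)/2 - sqrt(1 - 4*z^2)/4 + sqrt(64 - 81*z^2)/18


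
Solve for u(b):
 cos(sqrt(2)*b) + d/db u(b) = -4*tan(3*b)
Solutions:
 u(b) = C1 + 4*log(cos(3*b))/3 - sqrt(2)*sin(sqrt(2)*b)/2


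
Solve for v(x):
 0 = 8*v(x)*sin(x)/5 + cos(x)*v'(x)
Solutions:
 v(x) = C1*cos(x)^(8/5)


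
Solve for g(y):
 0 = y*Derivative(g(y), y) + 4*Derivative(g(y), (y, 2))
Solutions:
 g(y) = C1 + C2*erf(sqrt(2)*y/4)


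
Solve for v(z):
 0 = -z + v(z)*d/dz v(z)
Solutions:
 v(z) = -sqrt(C1 + z^2)
 v(z) = sqrt(C1 + z^2)


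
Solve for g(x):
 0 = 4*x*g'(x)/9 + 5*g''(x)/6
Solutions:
 g(x) = C1 + C2*erf(2*sqrt(15)*x/15)


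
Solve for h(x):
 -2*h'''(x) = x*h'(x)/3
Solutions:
 h(x) = C1 + Integral(C2*airyai(-6^(2/3)*x/6) + C3*airybi(-6^(2/3)*x/6), x)


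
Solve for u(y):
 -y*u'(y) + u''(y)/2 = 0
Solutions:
 u(y) = C1 + C2*erfi(y)


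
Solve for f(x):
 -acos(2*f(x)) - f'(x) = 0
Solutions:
 Integral(1/acos(2*_y), (_y, f(x))) = C1 - x


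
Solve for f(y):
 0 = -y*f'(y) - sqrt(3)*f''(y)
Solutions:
 f(y) = C1 + C2*erf(sqrt(2)*3^(3/4)*y/6)


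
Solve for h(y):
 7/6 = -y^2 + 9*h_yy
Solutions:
 h(y) = C1 + C2*y + y^4/108 + 7*y^2/108


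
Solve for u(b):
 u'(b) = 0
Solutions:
 u(b) = C1


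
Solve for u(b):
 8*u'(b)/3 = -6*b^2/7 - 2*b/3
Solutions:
 u(b) = C1 - 3*b^3/28 - b^2/8


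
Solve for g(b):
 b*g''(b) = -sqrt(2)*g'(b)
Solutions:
 g(b) = C1 + C2*b^(1 - sqrt(2))


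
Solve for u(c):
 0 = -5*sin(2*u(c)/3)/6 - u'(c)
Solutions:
 5*c/6 + 3*log(cos(2*u(c)/3) - 1)/4 - 3*log(cos(2*u(c)/3) + 1)/4 = C1


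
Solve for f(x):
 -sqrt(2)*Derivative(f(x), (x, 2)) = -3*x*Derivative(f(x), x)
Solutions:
 f(x) = C1 + C2*erfi(2^(1/4)*sqrt(3)*x/2)


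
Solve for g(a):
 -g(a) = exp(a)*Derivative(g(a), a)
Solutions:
 g(a) = C1*exp(exp(-a))


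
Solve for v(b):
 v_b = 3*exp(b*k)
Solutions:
 v(b) = C1 + 3*exp(b*k)/k


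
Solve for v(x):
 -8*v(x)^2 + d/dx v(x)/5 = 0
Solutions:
 v(x) = -1/(C1 + 40*x)


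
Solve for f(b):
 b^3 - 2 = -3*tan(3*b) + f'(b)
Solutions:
 f(b) = C1 + b^4/4 - 2*b - log(cos(3*b))


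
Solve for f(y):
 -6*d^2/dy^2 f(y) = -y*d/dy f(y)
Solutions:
 f(y) = C1 + C2*erfi(sqrt(3)*y/6)


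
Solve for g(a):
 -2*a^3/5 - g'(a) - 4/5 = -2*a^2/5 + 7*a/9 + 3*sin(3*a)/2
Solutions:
 g(a) = C1 - a^4/10 + 2*a^3/15 - 7*a^2/18 - 4*a/5 + cos(3*a)/2


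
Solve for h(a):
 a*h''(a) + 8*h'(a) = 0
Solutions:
 h(a) = C1 + C2/a^7


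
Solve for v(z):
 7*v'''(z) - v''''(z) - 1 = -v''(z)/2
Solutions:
 v(z) = C1 + C2*z + C3*exp(z*(7 - sqrt(51))/2) + C4*exp(z*(7 + sqrt(51))/2) + z^2


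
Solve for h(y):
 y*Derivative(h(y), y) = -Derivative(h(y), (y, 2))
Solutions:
 h(y) = C1 + C2*erf(sqrt(2)*y/2)


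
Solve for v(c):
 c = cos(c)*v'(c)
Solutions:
 v(c) = C1 + Integral(c/cos(c), c)


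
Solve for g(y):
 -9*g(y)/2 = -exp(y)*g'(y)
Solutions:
 g(y) = C1*exp(-9*exp(-y)/2)


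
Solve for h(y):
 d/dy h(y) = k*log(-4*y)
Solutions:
 h(y) = C1 + k*y*log(-y) + k*y*(-1 + 2*log(2))


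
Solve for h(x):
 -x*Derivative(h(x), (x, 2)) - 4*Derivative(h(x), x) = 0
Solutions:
 h(x) = C1 + C2/x^3


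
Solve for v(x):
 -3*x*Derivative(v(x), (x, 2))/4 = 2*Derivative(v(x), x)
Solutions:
 v(x) = C1 + C2/x^(5/3)


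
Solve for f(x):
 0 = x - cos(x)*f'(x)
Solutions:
 f(x) = C1 + Integral(x/cos(x), x)


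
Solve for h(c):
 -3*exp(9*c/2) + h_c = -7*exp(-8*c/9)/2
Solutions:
 h(c) = C1 + 2*exp(9*c/2)/3 + 63*exp(-8*c/9)/16


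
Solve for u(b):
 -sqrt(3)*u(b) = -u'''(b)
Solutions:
 u(b) = C3*exp(3^(1/6)*b) + (C1*sin(3^(2/3)*b/2) + C2*cos(3^(2/3)*b/2))*exp(-3^(1/6)*b/2)


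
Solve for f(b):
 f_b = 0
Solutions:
 f(b) = C1


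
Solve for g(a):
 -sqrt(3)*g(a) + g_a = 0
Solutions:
 g(a) = C1*exp(sqrt(3)*a)


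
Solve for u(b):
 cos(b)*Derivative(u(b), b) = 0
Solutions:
 u(b) = C1


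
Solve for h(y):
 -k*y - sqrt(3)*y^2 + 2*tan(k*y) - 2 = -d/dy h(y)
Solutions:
 h(y) = C1 + k*y^2/2 + sqrt(3)*y^3/3 + 2*y - 2*Piecewise((-log(cos(k*y))/k, Ne(k, 0)), (0, True))


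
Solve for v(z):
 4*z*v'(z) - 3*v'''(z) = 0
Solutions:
 v(z) = C1 + Integral(C2*airyai(6^(2/3)*z/3) + C3*airybi(6^(2/3)*z/3), z)


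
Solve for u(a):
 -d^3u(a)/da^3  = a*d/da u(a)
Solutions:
 u(a) = C1 + Integral(C2*airyai(-a) + C3*airybi(-a), a)


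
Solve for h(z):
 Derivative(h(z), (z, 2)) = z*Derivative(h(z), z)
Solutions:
 h(z) = C1 + C2*erfi(sqrt(2)*z/2)


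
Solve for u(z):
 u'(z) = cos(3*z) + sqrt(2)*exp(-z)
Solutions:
 u(z) = C1 + sin(3*z)/3 - sqrt(2)*exp(-z)


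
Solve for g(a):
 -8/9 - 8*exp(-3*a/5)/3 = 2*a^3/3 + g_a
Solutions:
 g(a) = C1 - a^4/6 - 8*a/9 + 40*exp(-3*a/5)/9


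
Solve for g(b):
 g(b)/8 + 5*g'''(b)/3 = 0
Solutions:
 g(b) = C3*exp(-3^(1/3)*5^(2/3)*b/10) + (C1*sin(3^(5/6)*5^(2/3)*b/20) + C2*cos(3^(5/6)*5^(2/3)*b/20))*exp(3^(1/3)*5^(2/3)*b/20)


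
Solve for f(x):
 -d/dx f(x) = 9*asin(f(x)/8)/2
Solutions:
 Integral(1/asin(_y/8), (_y, f(x))) = C1 - 9*x/2


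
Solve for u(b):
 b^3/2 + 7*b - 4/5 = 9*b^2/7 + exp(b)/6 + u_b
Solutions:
 u(b) = C1 + b^4/8 - 3*b^3/7 + 7*b^2/2 - 4*b/5 - exp(b)/6


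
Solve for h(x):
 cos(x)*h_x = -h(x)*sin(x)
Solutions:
 h(x) = C1*cos(x)


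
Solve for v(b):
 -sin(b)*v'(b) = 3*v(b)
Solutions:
 v(b) = C1*(cos(b) + 1)^(3/2)/(cos(b) - 1)^(3/2)


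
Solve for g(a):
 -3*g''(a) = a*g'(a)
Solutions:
 g(a) = C1 + C2*erf(sqrt(6)*a/6)


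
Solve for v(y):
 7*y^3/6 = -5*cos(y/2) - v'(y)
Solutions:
 v(y) = C1 - 7*y^4/24 - 10*sin(y/2)


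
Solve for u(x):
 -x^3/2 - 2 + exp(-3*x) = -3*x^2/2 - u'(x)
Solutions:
 u(x) = C1 + x^4/8 - x^3/2 + 2*x + exp(-3*x)/3


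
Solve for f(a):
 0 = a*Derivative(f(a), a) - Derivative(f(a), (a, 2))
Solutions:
 f(a) = C1 + C2*erfi(sqrt(2)*a/2)


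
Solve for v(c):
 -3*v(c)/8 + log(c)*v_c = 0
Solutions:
 v(c) = C1*exp(3*li(c)/8)


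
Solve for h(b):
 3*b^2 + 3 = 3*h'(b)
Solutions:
 h(b) = C1 + b^3/3 + b


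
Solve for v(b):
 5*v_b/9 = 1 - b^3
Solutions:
 v(b) = C1 - 9*b^4/20 + 9*b/5


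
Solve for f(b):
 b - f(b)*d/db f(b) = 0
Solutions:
 f(b) = -sqrt(C1 + b^2)
 f(b) = sqrt(C1 + b^2)


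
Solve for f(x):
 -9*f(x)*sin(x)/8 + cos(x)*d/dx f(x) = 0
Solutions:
 f(x) = C1/cos(x)^(9/8)


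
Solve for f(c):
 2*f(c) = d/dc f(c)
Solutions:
 f(c) = C1*exp(2*c)


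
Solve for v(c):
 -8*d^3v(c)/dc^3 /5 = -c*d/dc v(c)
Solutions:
 v(c) = C1 + Integral(C2*airyai(5^(1/3)*c/2) + C3*airybi(5^(1/3)*c/2), c)


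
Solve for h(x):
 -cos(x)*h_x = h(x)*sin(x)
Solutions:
 h(x) = C1*cos(x)


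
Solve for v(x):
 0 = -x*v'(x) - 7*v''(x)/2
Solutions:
 v(x) = C1 + C2*erf(sqrt(7)*x/7)


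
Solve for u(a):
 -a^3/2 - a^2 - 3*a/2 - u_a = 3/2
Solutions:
 u(a) = C1 - a^4/8 - a^3/3 - 3*a^2/4 - 3*a/2


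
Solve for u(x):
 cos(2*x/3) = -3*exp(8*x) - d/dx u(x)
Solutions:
 u(x) = C1 - 3*exp(8*x)/8 - 3*sin(2*x/3)/2


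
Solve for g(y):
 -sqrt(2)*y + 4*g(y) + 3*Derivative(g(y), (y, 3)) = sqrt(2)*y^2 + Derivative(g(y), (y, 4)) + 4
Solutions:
 g(y) = C1*exp(y*(-2^(1/3)*(3*sqrt(57) + 23)^(1/3) - 2*2^(2/3)/(3*sqrt(57) + 23)^(1/3) + 8)/6)*sin(2^(1/3)*sqrt(3)*y*(-(3*sqrt(57) + 23)^(1/3) + 2*2^(1/3)/(3*sqrt(57) + 23)^(1/3))/6) + C2*exp(y*(-2^(1/3)*(3*sqrt(57) + 23)^(1/3) - 2*2^(2/3)/(3*sqrt(57) + 23)^(1/3) + 8)/6)*cos(2^(1/3)*sqrt(3)*y*(-(3*sqrt(57) + 23)^(1/3) + 2*2^(1/3)/(3*sqrt(57) + 23)^(1/3))/6) + C3*exp(-y) + C4*exp(y*(2*2^(2/3)/(3*sqrt(57) + 23)^(1/3) + 4 + 2^(1/3)*(3*sqrt(57) + 23)^(1/3))/3) + sqrt(2)*y^2/4 + sqrt(2)*y/4 + 1


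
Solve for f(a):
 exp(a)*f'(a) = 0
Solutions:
 f(a) = C1


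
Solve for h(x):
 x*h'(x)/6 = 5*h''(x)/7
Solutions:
 h(x) = C1 + C2*erfi(sqrt(105)*x/30)


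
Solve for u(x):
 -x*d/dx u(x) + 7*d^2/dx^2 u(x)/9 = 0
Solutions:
 u(x) = C1 + C2*erfi(3*sqrt(14)*x/14)


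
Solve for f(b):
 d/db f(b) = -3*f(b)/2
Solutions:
 f(b) = C1*exp(-3*b/2)


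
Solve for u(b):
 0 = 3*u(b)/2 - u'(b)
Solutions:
 u(b) = C1*exp(3*b/2)


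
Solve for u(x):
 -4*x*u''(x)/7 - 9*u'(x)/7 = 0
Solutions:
 u(x) = C1 + C2/x^(5/4)


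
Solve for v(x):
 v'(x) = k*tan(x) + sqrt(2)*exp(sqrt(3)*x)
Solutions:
 v(x) = C1 - k*log(cos(x)) + sqrt(6)*exp(sqrt(3)*x)/3


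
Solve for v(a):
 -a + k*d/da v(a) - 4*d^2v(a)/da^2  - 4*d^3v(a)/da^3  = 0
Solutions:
 v(a) = C1 + C2*exp(a*(sqrt(k + 1) - 1)/2) + C3*exp(-a*(sqrt(k + 1) + 1)/2) + a^2/(2*k) + 4*a/k^2


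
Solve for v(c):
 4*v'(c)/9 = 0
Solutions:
 v(c) = C1


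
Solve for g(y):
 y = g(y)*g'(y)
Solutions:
 g(y) = -sqrt(C1 + y^2)
 g(y) = sqrt(C1 + y^2)


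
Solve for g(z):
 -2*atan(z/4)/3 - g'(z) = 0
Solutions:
 g(z) = C1 - 2*z*atan(z/4)/3 + 4*log(z^2 + 16)/3


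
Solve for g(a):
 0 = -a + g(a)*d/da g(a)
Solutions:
 g(a) = -sqrt(C1 + a^2)
 g(a) = sqrt(C1 + a^2)


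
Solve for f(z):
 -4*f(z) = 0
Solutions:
 f(z) = 0


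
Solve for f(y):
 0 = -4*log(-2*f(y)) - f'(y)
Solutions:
 Integral(1/(log(-_y) + log(2)), (_y, f(y)))/4 = C1 - y


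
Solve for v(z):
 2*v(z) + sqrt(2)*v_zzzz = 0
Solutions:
 v(z) = (C1*sin(2^(5/8)*z/2) + C2*cos(2^(5/8)*z/2))*exp(-2^(5/8)*z/2) + (C3*sin(2^(5/8)*z/2) + C4*cos(2^(5/8)*z/2))*exp(2^(5/8)*z/2)


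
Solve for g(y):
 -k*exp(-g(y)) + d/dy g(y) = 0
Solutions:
 g(y) = log(C1 + k*y)


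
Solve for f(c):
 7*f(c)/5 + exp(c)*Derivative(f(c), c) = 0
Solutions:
 f(c) = C1*exp(7*exp(-c)/5)


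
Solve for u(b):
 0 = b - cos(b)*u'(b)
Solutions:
 u(b) = C1 + Integral(b/cos(b), b)


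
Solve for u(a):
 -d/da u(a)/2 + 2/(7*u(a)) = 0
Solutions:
 u(a) = -sqrt(C1 + 56*a)/7
 u(a) = sqrt(C1 + 56*a)/7


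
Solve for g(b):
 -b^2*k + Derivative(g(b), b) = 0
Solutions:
 g(b) = C1 + b^3*k/3


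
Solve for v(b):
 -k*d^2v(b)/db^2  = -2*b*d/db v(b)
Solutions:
 v(b) = C1 + C2*erf(b*sqrt(-1/k))/sqrt(-1/k)


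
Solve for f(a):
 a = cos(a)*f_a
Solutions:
 f(a) = C1 + Integral(a/cos(a), a)


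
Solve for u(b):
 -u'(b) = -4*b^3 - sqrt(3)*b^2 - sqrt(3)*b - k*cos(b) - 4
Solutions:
 u(b) = C1 + b^4 + sqrt(3)*b^3/3 + sqrt(3)*b^2/2 + 4*b + k*sin(b)


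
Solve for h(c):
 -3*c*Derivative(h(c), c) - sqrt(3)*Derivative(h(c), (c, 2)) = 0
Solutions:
 h(c) = C1 + C2*erf(sqrt(2)*3^(1/4)*c/2)


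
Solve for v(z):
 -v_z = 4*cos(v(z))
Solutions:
 v(z) = pi - asin((C1 + exp(8*z))/(C1 - exp(8*z)))
 v(z) = asin((C1 + exp(8*z))/(C1 - exp(8*z)))


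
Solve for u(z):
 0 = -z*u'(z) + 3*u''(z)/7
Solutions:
 u(z) = C1 + C2*erfi(sqrt(42)*z/6)


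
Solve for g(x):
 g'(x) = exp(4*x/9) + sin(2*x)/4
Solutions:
 g(x) = C1 + 9*exp(4*x/9)/4 - cos(2*x)/8


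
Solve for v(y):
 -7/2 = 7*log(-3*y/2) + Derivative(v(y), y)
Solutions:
 v(y) = C1 - 7*y*log(-y) + y*(-7*log(3) + 7/2 + 7*log(2))


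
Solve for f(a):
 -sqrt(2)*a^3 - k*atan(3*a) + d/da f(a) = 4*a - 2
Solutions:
 f(a) = C1 + sqrt(2)*a^4/4 + 2*a^2 - 2*a + k*(a*atan(3*a) - log(9*a^2 + 1)/6)


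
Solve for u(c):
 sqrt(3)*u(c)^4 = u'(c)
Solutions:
 u(c) = (-1/(C1 + 3*sqrt(3)*c))^(1/3)
 u(c) = (-1/(C1 + sqrt(3)*c))^(1/3)*(-3^(2/3) - 3*3^(1/6)*I)/6
 u(c) = (-1/(C1 + sqrt(3)*c))^(1/3)*(-3^(2/3) + 3*3^(1/6)*I)/6


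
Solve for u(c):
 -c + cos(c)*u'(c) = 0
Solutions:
 u(c) = C1 + Integral(c/cos(c), c)


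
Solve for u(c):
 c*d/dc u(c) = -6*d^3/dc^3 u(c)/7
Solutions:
 u(c) = C1 + Integral(C2*airyai(-6^(2/3)*7^(1/3)*c/6) + C3*airybi(-6^(2/3)*7^(1/3)*c/6), c)


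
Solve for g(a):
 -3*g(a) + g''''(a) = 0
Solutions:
 g(a) = C1*exp(-3^(1/4)*a) + C2*exp(3^(1/4)*a) + C3*sin(3^(1/4)*a) + C4*cos(3^(1/4)*a)


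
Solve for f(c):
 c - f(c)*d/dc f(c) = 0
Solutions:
 f(c) = -sqrt(C1 + c^2)
 f(c) = sqrt(C1 + c^2)


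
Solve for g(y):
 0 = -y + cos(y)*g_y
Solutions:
 g(y) = C1 + Integral(y/cos(y), y)


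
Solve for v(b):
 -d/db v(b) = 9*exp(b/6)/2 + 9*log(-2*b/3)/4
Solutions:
 v(b) = C1 - 9*b*log(-b)/4 + 9*b*(-log(2) + 1 + log(3))/4 - 27*exp(b/6)


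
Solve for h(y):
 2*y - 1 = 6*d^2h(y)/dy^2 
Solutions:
 h(y) = C1 + C2*y + y^3/18 - y^2/12


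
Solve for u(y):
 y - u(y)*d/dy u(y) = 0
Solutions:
 u(y) = -sqrt(C1 + y^2)
 u(y) = sqrt(C1 + y^2)


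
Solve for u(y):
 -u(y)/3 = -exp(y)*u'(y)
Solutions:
 u(y) = C1*exp(-exp(-y)/3)


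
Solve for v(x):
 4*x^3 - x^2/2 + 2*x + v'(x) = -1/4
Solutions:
 v(x) = C1 - x^4 + x^3/6 - x^2 - x/4


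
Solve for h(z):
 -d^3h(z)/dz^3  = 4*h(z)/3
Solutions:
 h(z) = C3*exp(-6^(2/3)*z/3) + (C1*sin(2^(2/3)*3^(1/6)*z/2) + C2*cos(2^(2/3)*3^(1/6)*z/2))*exp(6^(2/3)*z/6)


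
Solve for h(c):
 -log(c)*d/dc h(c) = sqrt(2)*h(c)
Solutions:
 h(c) = C1*exp(-sqrt(2)*li(c))


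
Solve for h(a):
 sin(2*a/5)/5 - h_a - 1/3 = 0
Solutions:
 h(a) = C1 - a/3 - cos(2*a/5)/2


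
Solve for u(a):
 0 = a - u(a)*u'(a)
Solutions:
 u(a) = -sqrt(C1 + a^2)
 u(a) = sqrt(C1 + a^2)


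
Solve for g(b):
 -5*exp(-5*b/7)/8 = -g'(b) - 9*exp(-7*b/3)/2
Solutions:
 g(b) = C1 + 27*exp(-7*b/3)/14 - 7*exp(-5*b/7)/8


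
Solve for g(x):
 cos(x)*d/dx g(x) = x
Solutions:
 g(x) = C1 + Integral(x/cos(x), x)


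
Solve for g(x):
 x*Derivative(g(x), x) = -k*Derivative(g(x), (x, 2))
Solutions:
 g(x) = C1 + C2*sqrt(k)*erf(sqrt(2)*x*sqrt(1/k)/2)


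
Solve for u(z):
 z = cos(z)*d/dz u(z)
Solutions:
 u(z) = C1 + Integral(z/cos(z), z)


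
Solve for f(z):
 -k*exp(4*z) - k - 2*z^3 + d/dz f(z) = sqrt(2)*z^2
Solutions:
 f(z) = C1 + k*z + k*exp(4*z)/4 + z^4/2 + sqrt(2)*z^3/3


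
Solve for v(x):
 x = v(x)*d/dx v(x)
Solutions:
 v(x) = -sqrt(C1 + x^2)
 v(x) = sqrt(C1 + x^2)


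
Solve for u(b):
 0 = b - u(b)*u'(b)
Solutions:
 u(b) = -sqrt(C1 + b^2)
 u(b) = sqrt(C1 + b^2)


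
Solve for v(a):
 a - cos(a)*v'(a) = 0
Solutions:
 v(a) = C1 + Integral(a/cos(a), a)


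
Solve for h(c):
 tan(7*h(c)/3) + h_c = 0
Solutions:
 h(c) = -3*asin(C1*exp(-7*c/3))/7 + 3*pi/7
 h(c) = 3*asin(C1*exp(-7*c/3))/7


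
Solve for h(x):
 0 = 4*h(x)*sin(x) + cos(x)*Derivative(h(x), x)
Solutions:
 h(x) = C1*cos(x)^4


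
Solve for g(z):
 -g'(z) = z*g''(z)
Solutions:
 g(z) = C1 + C2*log(z)


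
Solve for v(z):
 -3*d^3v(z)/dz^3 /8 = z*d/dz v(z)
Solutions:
 v(z) = C1 + Integral(C2*airyai(-2*3^(2/3)*z/3) + C3*airybi(-2*3^(2/3)*z/3), z)


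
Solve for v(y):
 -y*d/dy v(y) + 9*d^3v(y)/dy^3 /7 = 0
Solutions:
 v(y) = C1 + Integral(C2*airyai(21^(1/3)*y/3) + C3*airybi(21^(1/3)*y/3), y)


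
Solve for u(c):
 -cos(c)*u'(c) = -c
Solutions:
 u(c) = C1 + Integral(c/cos(c), c)


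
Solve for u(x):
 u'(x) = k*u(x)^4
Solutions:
 u(x) = (-1/(C1 + 3*k*x))^(1/3)
 u(x) = (-1/(C1 + k*x))^(1/3)*(-3^(2/3) - 3*3^(1/6)*I)/6
 u(x) = (-1/(C1 + k*x))^(1/3)*(-3^(2/3) + 3*3^(1/6)*I)/6


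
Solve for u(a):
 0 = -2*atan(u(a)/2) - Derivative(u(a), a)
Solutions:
 Integral(1/atan(_y/2), (_y, u(a))) = C1 - 2*a


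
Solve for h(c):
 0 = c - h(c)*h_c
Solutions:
 h(c) = -sqrt(C1 + c^2)
 h(c) = sqrt(C1 + c^2)


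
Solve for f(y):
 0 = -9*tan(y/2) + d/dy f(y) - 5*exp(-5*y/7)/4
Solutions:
 f(y) = C1 + 9*log(tan(y/2)^2 + 1) - 7*exp(-5*y/7)/4


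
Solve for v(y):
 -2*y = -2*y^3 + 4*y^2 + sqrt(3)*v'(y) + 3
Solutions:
 v(y) = C1 + sqrt(3)*y^4/6 - 4*sqrt(3)*y^3/9 - sqrt(3)*y^2/3 - sqrt(3)*y


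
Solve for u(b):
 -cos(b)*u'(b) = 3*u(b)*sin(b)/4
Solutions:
 u(b) = C1*cos(b)^(3/4)


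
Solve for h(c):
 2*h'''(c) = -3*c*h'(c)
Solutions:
 h(c) = C1 + Integral(C2*airyai(-2^(2/3)*3^(1/3)*c/2) + C3*airybi(-2^(2/3)*3^(1/3)*c/2), c)


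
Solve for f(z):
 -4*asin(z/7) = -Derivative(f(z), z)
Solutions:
 f(z) = C1 + 4*z*asin(z/7) + 4*sqrt(49 - z^2)


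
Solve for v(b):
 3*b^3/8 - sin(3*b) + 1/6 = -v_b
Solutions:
 v(b) = C1 - 3*b^4/32 - b/6 - cos(3*b)/3


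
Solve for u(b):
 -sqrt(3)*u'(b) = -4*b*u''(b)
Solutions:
 u(b) = C1 + C2*b^(sqrt(3)/4 + 1)


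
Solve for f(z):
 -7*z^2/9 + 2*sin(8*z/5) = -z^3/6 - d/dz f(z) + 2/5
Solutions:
 f(z) = C1 - z^4/24 + 7*z^3/27 + 2*z/5 + 5*cos(8*z/5)/4


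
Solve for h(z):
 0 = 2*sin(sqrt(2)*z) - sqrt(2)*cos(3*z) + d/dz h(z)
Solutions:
 h(z) = C1 + sqrt(2)*sin(3*z)/3 + sqrt(2)*cos(sqrt(2)*z)


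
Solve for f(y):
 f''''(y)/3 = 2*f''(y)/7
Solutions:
 f(y) = C1 + C2*y + C3*exp(-sqrt(42)*y/7) + C4*exp(sqrt(42)*y/7)


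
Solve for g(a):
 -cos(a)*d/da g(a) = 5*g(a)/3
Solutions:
 g(a) = C1*(sin(a) - 1)^(5/6)/(sin(a) + 1)^(5/6)


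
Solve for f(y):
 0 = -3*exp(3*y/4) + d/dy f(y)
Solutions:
 f(y) = C1 + 4*exp(3*y/4)


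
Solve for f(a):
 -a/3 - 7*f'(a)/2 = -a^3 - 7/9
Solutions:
 f(a) = C1 + a^4/14 - a^2/21 + 2*a/9


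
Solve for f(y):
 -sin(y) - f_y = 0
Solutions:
 f(y) = C1 + cos(y)


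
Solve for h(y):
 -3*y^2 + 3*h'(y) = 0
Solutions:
 h(y) = C1 + y^3/3


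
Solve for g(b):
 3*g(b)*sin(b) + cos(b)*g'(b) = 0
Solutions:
 g(b) = C1*cos(b)^3


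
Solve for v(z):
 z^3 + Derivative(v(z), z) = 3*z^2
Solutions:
 v(z) = C1 - z^4/4 + z^3


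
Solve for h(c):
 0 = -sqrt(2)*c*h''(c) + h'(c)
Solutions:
 h(c) = C1 + C2*c^(sqrt(2)/2 + 1)


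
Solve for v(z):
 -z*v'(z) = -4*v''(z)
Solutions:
 v(z) = C1 + C2*erfi(sqrt(2)*z/4)


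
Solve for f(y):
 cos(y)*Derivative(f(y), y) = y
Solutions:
 f(y) = C1 + Integral(y/cos(y), y)


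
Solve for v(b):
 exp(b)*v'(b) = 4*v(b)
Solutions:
 v(b) = C1*exp(-4*exp(-b))


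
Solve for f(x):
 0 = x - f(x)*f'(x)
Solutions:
 f(x) = -sqrt(C1 + x^2)
 f(x) = sqrt(C1 + x^2)


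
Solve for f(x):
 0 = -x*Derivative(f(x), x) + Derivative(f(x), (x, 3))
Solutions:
 f(x) = C1 + Integral(C2*airyai(x) + C3*airybi(x), x)


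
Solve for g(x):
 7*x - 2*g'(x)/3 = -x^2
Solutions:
 g(x) = C1 + x^3/2 + 21*x^2/4


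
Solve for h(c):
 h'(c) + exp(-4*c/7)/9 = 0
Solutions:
 h(c) = C1 + 7*exp(-4*c/7)/36


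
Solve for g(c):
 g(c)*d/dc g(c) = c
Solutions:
 g(c) = -sqrt(C1 + c^2)
 g(c) = sqrt(C1 + c^2)


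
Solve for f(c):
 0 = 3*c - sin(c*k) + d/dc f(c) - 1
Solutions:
 f(c) = C1 - 3*c^2/2 + c - cos(c*k)/k


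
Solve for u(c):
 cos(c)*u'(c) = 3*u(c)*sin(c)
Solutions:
 u(c) = C1/cos(c)^3


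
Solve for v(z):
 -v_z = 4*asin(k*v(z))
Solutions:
 Integral(1/asin(_y*k), (_y, v(z))) = C1 - 4*z


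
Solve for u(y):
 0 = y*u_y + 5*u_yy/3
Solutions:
 u(y) = C1 + C2*erf(sqrt(30)*y/10)


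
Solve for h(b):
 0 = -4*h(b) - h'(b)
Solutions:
 h(b) = C1*exp(-4*b)


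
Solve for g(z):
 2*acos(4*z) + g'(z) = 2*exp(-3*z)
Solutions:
 g(z) = C1 - 2*z*acos(4*z) + sqrt(1 - 16*z^2)/2 - 2*exp(-3*z)/3


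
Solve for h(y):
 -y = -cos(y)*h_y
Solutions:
 h(y) = C1 + Integral(y/cos(y), y)


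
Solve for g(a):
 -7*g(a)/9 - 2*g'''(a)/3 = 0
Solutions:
 g(a) = C3*exp(-6^(2/3)*7^(1/3)*a/6) + (C1*sin(2^(2/3)*3^(1/6)*7^(1/3)*a/4) + C2*cos(2^(2/3)*3^(1/6)*7^(1/3)*a/4))*exp(6^(2/3)*7^(1/3)*a/12)


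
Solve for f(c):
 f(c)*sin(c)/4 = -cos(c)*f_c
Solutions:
 f(c) = C1*cos(c)^(1/4)


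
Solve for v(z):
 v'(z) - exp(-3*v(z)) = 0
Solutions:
 v(z) = log(C1 + 3*z)/3
 v(z) = log((-3^(1/3) - 3^(5/6)*I)*(C1 + z)^(1/3)/2)
 v(z) = log((-3^(1/3) + 3^(5/6)*I)*(C1 + z)^(1/3)/2)


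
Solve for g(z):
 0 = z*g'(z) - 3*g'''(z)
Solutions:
 g(z) = C1 + Integral(C2*airyai(3^(2/3)*z/3) + C3*airybi(3^(2/3)*z/3), z)


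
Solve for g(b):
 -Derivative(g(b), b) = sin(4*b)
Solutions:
 g(b) = C1 + cos(4*b)/4


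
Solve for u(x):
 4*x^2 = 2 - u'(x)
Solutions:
 u(x) = C1 - 4*x^3/3 + 2*x


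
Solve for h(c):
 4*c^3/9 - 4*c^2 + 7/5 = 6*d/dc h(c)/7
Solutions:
 h(c) = C1 + 7*c^4/54 - 14*c^3/9 + 49*c/30


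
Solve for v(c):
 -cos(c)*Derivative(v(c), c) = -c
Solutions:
 v(c) = C1 + Integral(c/cos(c), c)


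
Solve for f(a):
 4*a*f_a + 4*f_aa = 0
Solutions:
 f(a) = C1 + C2*erf(sqrt(2)*a/2)


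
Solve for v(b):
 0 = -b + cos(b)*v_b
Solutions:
 v(b) = C1 + Integral(b/cos(b), b)


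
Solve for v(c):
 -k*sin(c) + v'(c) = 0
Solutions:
 v(c) = C1 - k*cos(c)


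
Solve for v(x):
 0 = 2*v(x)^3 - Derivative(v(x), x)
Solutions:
 v(x) = -sqrt(2)*sqrt(-1/(C1 + 2*x))/2
 v(x) = sqrt(2)*sqrt(-1/(C1 + 2*x))/2


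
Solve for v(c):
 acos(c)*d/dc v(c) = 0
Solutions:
 v(c) = C1


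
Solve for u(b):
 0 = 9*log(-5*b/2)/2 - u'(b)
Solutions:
 u(b) = C1 + 9*b*log(-b)/2 + 9*b*(-1 - log(2) + log(5))/2


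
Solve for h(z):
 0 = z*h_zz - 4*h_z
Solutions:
 h(z) = C1 + C2*z^5


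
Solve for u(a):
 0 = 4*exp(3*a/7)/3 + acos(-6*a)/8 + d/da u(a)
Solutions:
 u(a) = C1 - a*acos(-6*a)/8 - sqrt(1 - 36*a^2)/48 - 28*exp(3*a/7)/9


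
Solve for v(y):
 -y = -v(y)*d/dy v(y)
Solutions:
 v(y) = -sqrt(C1 + y^2)
 v(y) = sqrt(C1 + y^2)


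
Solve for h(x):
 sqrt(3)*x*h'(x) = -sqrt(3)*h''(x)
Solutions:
 h(x) = C1 + C2*erf(sqrt(2)*x/2)


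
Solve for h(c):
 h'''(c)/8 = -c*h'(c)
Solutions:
 h(c) = C1 + Integral(C2*airyai(-2*c) + C3*airybi(-2*c), c)
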